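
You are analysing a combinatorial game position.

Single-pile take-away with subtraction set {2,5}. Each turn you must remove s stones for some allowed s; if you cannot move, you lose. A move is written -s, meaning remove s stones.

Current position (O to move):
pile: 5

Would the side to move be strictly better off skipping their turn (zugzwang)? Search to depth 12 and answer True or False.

ply 1, O at 5 | -2=-1→3; -5=+1→0*
ply 2: 0 is terminal -1 (X); from 5 depth 12
suppose O passes — search the same position with X to move:
pass> ply 1, X at 5 | -2=-1→3; -5=+1→0*
pass> ply 2: 0 is terminal -1 (O); from 5 depth 12
for O: play +1, pass -1

zugzwang(5, O) = False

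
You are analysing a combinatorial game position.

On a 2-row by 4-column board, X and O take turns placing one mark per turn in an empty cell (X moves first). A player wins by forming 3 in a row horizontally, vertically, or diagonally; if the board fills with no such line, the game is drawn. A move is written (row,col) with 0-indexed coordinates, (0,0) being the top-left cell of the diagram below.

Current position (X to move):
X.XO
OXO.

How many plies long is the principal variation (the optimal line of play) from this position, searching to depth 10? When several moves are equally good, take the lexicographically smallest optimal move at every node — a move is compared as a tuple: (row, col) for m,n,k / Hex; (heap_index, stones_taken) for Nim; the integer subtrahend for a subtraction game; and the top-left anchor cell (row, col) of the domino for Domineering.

PV length from [X.XO/OXO.]: 1 ply

[X.XO/OXO.] X move#1: (0,1):+1/XXXO/OXO.*, (1,3):+0/X.XO/OXOX
[XXXO/OXO.] end (terminal -1, O#2); searched X.XO/OXO. to 10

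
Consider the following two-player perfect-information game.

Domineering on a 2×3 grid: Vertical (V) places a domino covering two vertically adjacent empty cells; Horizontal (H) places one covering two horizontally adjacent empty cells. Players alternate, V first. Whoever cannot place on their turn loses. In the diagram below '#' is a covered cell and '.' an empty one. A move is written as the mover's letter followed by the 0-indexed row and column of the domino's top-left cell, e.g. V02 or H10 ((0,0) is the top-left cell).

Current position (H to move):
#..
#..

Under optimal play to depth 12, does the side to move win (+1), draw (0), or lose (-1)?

value(#../#.., H) = +1

p1 H@[#../#..]: H01[###/#..]+1* H11[#../###]+1
p2 V@[###/#..] terminal -1; root [#../#..] d12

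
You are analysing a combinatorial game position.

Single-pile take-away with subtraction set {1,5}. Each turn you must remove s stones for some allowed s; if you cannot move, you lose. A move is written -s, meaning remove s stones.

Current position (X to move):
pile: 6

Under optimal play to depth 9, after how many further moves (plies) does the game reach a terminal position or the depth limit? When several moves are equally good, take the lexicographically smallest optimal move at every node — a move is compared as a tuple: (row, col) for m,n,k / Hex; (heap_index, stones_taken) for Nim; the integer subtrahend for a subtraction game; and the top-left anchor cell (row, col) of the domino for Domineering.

[6] X move#1: -1:-1/5*, -5:-1/1
[5] O move#2: -1:+1/4*, -5:+1/0
[4] X move#3: -1:-1/3*
[3] O move#4: -1:+1/2*
[2] X move#5: -1:-1/1*
[1] O move#6: -1:+1/0*
[0] end (terminal -1, X#7); searched 6 to 9

PV length from [6]: 6 plies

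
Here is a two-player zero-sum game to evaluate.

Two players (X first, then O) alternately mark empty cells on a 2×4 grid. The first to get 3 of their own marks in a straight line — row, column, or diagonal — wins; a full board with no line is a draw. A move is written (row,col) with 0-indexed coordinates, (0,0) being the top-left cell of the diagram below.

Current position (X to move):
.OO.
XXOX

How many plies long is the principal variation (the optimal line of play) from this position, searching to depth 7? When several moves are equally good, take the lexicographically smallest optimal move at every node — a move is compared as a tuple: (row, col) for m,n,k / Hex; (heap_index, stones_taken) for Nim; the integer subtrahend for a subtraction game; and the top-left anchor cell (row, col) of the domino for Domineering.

[.OO./XXOX] X move#1: (0,0):-1/XOO./XXOX*, (0,3):-1/.OOX/XXOX
[XOO./XXOX] O move#2: (0,3):+1/XOOO/XXOX*
[XOOO/XXOX] end (terminal -1, X#3); searched .OO./XXOX to 7

PV length from [.OO./XXOX]: 2 plies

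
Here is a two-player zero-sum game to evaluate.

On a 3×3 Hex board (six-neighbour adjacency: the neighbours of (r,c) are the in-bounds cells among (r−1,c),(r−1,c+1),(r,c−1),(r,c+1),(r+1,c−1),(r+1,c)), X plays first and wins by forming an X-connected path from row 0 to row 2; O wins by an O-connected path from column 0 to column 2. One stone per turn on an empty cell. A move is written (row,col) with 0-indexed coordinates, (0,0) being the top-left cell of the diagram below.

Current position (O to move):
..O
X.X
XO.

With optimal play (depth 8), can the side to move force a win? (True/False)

O winning at [..O/X.X/XO.]: False

ply 1, O at ..O/X.X/XO. | (0,0)=-1→O.O/X.X/XO.*; (0,1)=-1→.OO/X.X/XO.; (1,1)=-1→..O/XOX/XO.; (2,2)=-1→..O/X.X/XOO
ply 2, X at O.O/X.X/XO. | (0,1)=+1→OXO/X.X/XO.*; (1,1)=-1→O.O/XXX/XO.; (2,2)=-1→O.O/X.X/XOX
ply 3: OXO/X.X/XO. is terminal -1 (O); from ..O/X.X/XO. depth 8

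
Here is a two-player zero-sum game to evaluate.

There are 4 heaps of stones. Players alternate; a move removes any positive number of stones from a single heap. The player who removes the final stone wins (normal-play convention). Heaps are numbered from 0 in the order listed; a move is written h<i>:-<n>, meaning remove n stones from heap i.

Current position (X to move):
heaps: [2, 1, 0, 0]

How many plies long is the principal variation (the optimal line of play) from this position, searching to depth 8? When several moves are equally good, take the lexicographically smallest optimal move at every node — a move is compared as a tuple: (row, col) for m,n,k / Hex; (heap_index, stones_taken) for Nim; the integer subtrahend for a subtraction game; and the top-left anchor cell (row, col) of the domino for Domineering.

p1 X@[(2,1,0,0)]: h0:-1[(1,1,0,0)]+1* h0:-2[(0,1,0,0)]-1 h1:-1[(2,0,0,0)]-1
p2 O@[(1,1,0,0)]: h0:-1[(0,1,0,0)]-1* h1:-1[(1,0,0,0)]-1
p3 X@[(0,1,0,0)]: h1:-1[(0,0,0,0)]+1*
p4 O@[(0,0,0,0)] terminal -1; root [(2,1,0,0)] d8

PV length from [(2,1,0,0)]: 3 plies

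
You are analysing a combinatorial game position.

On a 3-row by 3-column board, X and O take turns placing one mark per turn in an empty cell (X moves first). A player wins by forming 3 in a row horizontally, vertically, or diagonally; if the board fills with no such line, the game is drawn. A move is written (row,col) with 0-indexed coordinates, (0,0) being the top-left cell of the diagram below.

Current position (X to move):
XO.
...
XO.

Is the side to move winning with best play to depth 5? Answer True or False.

X winning at [XO./.../XO.]: True

ply 1, X at XO./.../XO. | (0,2)=-1→XOX/.../XO.; (1,0)=+1→XO./X../XO.*; (1,1)=+1→XO./.X./XO.; (1,2)=-1→XO./..X/XO.; (2,2)=-1→XO./.../XOX
ply 2: XO./X../XO. is terminal -1 (O); from XO./.../XO. depth 5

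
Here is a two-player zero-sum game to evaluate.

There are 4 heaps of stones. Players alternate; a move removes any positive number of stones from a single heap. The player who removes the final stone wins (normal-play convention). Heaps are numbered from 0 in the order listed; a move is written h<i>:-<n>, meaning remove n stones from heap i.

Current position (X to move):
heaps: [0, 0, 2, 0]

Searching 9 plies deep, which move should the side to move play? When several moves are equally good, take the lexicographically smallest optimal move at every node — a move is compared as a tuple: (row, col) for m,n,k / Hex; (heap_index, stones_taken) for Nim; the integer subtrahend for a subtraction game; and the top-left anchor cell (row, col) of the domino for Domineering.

[(0,0,2,0)] X move#1: h2:-1:-1/(0,0,1,0), h2:-2:+1/(0,0,0,0)*
[(0,0,0,0)] end (terminal -1, O#2); searched (0,0,2,0) to 9

X's best at [(0,0,2,0)]: h2:-2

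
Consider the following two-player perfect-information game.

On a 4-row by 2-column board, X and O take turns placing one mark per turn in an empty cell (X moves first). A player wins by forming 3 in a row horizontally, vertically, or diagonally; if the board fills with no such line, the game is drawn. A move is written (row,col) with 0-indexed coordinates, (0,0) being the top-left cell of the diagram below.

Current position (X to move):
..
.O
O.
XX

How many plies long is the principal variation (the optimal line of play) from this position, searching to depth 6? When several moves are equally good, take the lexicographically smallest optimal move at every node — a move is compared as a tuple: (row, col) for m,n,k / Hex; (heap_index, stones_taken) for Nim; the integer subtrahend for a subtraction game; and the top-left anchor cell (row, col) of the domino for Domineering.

PV length from [../.O/O./XX]: 4 plies

p1 X@[../.O/O./XX]: (0,0)[X./.O/O./XX]+0* (0,1)[.X/.O/O./XX]+0 (1,0)[../XO/O./XX]+0 (2,1)[../.O/OX/XX]+0
p2 O@[X./.O/O./XX]: (0,1)[XO/.O/O./XX]+0* (1,0)[X./OO/O./XX]+0 (2,1)[X./.O/OO/XX]+0
p3 X@[XO/.O/O./XX]: (1,0)[XO/XO/O./XX]-1 (2,1)[XO/.O/OX/XX]+0*
p4 O@[XO/.O/OX/XX]: (1,0)[XO/OO/OX/XX]+0*
p5 X@[XO/OO/OX/XX] terminal +0; root [../.O/O./XX] d6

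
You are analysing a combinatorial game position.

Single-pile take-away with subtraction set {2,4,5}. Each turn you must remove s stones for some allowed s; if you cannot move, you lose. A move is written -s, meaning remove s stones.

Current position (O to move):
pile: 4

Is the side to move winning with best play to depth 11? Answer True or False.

[4] O move#1: -2:-1/2, -4:+1/0*
[0] end (terminal -1, X#2); searched 4 to 11

O winning at [4]: True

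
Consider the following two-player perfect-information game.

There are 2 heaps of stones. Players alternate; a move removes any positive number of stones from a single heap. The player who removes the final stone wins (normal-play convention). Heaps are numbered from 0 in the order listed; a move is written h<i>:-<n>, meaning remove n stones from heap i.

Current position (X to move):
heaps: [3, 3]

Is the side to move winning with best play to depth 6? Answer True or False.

X winning at [(3,3)]: False

ply 1, X at (3,3) | h0:-1=-1→(2,3)*; h0:-2=-1→(1,3); h0:-3=-1→(0,3); h1:-1=-1→(3,2); h1:-2=-1→(3,1); h1:-3=-1→(3,0)
ply 2, O at (2,3) | h0:-1=-1→(1,3); h0:-2=-1→(0,3); h1:-1=+1→(2,2)*; h1:-2=-1→(2,1); h1:-3=-1→(2,0)
ply 3, X at (2,2) | h0:-1=-1→(1,2)*; h0:-2=-1→(0,2); h1:-1=-1→(2,1); h1:-2=-1→(2,0)
ply 4, O at (1,2) | h0:-1=-1→(0,2); h1:-1=+1→(1,1)*; h1:-2=-1→(1,0)
ply 5, X at (1,1) | h0:-1=-1→(0,1)*; h1:-1=-1→(1,0)
ply 6, O at (0,1) | h1:-1=+1→(0,0)*
ply 7: (0,0) is terminal -1 (X); from (3,3) depth 6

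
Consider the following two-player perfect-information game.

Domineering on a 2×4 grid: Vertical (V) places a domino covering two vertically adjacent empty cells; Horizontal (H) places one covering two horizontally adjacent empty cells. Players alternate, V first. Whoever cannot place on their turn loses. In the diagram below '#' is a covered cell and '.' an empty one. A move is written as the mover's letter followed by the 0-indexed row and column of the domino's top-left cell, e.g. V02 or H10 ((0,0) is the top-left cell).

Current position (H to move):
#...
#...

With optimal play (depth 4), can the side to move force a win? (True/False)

ply 1, H at #.../#... | H01=+1→###./#...*; H02=+1→#.##/#...; H11=+1→#.../###.; H12=+1→#.../#.##
ply 2, V at ###./#... | V03=-1→####/#..#*
ply 3, H at ####/#..# | H11=+1→####/####*
ply 4: ####/#### is terminal -1 (V); from #.../#... depth 4

H winning at [#.../#...]: True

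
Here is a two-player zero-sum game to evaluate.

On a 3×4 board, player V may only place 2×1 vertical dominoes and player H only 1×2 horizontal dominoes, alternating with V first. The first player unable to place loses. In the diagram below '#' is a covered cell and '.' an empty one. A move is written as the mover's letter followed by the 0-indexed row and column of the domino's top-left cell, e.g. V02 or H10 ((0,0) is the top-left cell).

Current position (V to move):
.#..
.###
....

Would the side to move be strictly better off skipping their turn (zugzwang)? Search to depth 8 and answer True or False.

zugzwang(.#../.###/...., V) = False

ply 1, V at .#../.###/.... | V00=-1→##../####/....*; V10=-1→.#../####/#...
ply 2, H at ##../####/.... | H02=+1→####/####/....*; H20=+1→##../####/##..; H21=+1→##../####/.##.; H22=+1→##../####/..##
ply 3: ####/####/.... is terminal -1 (V); from .#../.###/.... depth 8
if V skipped the turn, H would face:
~ ply 1, H at .#../.###/.... | H02=+1→.###/.###/....*; H20=+1→.#../.###/##..; H21=+1→.#../.###/.##.; H22=+1→.#../.###/..##
~ ply 2, V at .###/.###/.... | V00=-1→####/####/....*; V10=-1→.###/####/#...
~ ply 3, H at ####/####/.... | H20=+1→####/####/##..*; H21=+1→####/####/.##.; H22=+1→####/####/..##
~ ply 4: ####/####/##.. is terminal -1 (V); from .#../.###/.... depth 8
compare (V): move=-1 vs pass=-1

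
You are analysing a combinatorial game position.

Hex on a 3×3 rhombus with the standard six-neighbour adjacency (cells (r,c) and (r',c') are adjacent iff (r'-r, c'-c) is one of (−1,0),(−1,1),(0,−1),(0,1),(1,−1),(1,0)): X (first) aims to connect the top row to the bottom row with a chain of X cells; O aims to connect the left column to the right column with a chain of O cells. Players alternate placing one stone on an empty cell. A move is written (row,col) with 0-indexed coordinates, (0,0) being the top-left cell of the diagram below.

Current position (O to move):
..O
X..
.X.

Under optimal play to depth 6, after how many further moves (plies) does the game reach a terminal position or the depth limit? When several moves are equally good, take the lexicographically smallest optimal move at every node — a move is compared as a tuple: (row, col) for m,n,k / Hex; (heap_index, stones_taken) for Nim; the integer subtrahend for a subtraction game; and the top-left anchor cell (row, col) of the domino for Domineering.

[..O/X../.X.] O move#1: (0,0):-1/O.O/X../.X.*, (0,1):-1/.OO/X../.X., (1,1):-1/..O/XO./.X., (1,2):-1/..O/X.O/.X., (2,0):-1/..O/X../OX., (2,2):-1/..O/X../.XO
[O.O/X../.X.] X move#2: (0,1):+1/OXO/X../.X.*, (1,1):-1/O.O/XX./.X., (1,2):-1/O.O/X.X/.X., (2,0):-1/O.O/X../XX., (2,2):-1/O.O/X../.XX
[OXO/X../.X.] O move#3: (1,1):-1/OXO/XO./.X.*, (1,2):-1/OXO/X.O/.X., (2,0):-1/OXO/X../OX., (2,2):-1/OXO/X../.XO
[OXO/XO./.X.] X move#4: (1,2):-1/OXO/XOX/.X., (2,0):+1/OXO/XO./XX.*, (2,2):-1/OXO/XO./.XX
[OXO/XO./XX.] end (terminal -1, O#5); searched ..O/X../.X. to 6

PV length from [..O/X../.X.]: 4 plies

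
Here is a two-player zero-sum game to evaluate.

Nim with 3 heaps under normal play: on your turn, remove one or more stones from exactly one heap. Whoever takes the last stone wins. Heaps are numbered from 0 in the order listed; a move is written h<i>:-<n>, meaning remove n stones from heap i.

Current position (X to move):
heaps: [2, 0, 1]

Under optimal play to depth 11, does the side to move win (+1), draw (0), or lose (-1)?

[(2,0,1)] X move#1: h0:-1:+1/(1,0,1)*, h0:-2:-1/(0,0,1), h2:-1:-1/(2,0,0)
[(1,0,1)] O move#2: h0:-1:-1/(0,0,1)*, h2:-1:-1/(1,0,0)
[(0,0,1)] X move#3: h2:-1:+1/(0,0,0)*
[(0,0,0)] end (terminal -1, O#4); searched (2,0,1) to 11

value((2,0,1), X) = +1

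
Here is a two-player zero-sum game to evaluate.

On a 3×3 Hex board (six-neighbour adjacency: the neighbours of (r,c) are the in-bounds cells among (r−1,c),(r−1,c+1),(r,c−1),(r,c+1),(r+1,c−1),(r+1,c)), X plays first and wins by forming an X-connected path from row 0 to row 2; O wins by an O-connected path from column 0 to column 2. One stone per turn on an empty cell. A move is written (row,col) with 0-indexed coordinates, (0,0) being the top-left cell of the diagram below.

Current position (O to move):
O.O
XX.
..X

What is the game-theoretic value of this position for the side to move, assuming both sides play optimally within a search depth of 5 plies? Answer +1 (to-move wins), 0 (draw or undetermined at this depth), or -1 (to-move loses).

value(O.O/XX./..X, O) = +1

[O.O/XX./..X] O move#1: (0,1):+1/OOO/XX./..X*, (1,2):-1/O.O/XXO/..X, (2,0):-1/O.O/XX./O.X, (2,1):-1/O.O/XX./.OX
[OOO/XX./..X] end (terminal -1, X#2); searched O.O/XX./..X to 5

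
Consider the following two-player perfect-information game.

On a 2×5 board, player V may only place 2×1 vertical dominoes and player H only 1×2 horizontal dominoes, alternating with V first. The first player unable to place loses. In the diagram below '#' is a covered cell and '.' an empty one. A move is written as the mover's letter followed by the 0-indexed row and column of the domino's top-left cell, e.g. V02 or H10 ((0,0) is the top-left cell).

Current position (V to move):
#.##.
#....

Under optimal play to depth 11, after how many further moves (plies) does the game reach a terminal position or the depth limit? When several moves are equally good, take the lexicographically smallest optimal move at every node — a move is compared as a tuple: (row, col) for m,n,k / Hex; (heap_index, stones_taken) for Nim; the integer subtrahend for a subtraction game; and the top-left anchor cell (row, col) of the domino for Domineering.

PV length from [#.##./#....]: 2 plies

ply 1, V at #.##./#.... | V01=-1→####./##...*; V04=-1→#.###/#...#
ply 2, H at ####./##... | H12=-1→####./####.; H13=+1→####./##.##*
ply 3: ####./##.## is terminal -1 (V); from #.##./#.... depth 11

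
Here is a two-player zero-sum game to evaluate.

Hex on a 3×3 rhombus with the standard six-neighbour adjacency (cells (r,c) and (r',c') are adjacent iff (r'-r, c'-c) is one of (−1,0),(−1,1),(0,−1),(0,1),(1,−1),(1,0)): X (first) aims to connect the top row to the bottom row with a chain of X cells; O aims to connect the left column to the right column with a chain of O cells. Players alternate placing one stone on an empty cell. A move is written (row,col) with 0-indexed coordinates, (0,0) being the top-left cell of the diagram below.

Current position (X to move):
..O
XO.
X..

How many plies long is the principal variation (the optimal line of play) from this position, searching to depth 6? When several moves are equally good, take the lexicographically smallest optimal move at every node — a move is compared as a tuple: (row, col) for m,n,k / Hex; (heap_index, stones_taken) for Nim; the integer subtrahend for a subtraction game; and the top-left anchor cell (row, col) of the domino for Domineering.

PV length from [..O/XO./X..]: 1 ply

[..O/XO./X..] X move#1: (0,0):+1/X.O/XO./X..*, (0,1):+1/.XO/XO./X.., (1,2):+1/..O/XOX/X.., (2,1):+1/..O/XO./XX., (2,2):+1/..O/XO./X.X
[X.O/XO./X..] end (terminal -1, O#2); searched ..O/XO./X.. to 6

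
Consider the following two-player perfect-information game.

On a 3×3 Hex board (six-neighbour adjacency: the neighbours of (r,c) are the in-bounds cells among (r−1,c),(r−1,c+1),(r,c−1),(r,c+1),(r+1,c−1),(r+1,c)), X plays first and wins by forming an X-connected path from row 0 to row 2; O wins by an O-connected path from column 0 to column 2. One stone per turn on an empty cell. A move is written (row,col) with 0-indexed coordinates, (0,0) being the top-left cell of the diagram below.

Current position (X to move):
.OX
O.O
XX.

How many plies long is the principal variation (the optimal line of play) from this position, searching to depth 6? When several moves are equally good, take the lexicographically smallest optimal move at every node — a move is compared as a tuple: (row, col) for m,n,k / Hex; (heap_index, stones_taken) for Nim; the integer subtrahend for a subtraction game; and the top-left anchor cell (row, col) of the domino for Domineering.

PV length from [.OX/O.O/XX.]: 1 ply

p1 X@[.OX/O.O/XX.]: (0,0)[XOX/O.O/XX.]-1 (1,1)[.OX/OXO/XX.]+1* (2,2)[.OX/O.O/XXX]-1
p2 O@[.OX/OXO/XX.] terminal -1; root [.OX/O.O/XX.] d6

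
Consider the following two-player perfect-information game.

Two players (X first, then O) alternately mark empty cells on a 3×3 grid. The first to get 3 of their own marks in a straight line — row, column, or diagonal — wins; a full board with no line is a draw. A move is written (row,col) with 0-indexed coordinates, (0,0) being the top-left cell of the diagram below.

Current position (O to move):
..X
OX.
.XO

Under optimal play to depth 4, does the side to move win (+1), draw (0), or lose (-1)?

value(..X/OX./.XO, O) = -1

p1 O@[..X/OX./.XO]: (0,0)[O.X/OX./.XO]-1* (0,1)[.OX/OX./.XO]-1 (1,2)[..X/OXO/.XO]-1 (2,0)[..X/OX./OXO]-1
p2 X@[O.X/OX./.XO]: (0,1)[OXX/OX./.XO]+1* (1,2)[O.X/OXX/.XO]-1 (2,0)[O.X/OX./XXO]+1
p3 O@[OXX/OX./.XO] terminal -1; root [..X/OX./.XO] d4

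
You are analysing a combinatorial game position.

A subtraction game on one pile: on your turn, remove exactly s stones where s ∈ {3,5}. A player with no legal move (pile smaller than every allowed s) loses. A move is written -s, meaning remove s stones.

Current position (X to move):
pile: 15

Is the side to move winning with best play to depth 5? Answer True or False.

ply 1, X at 15 | -3=-1→12; -5=+1→10*
ply 2, O at 10 | -3=-1→7*; -5=-1→5
ply 3, X at 7 | -3=-1→4; -5=+1→2*
ply 4: 2 is terminal -1 (O); from 15 depth 5

X winning at [15]: True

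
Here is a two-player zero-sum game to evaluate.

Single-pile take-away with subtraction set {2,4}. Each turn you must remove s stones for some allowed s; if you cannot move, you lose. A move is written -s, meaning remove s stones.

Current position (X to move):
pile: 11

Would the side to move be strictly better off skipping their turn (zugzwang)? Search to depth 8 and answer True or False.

[11] X move#1: -2:-1/9, -4:+1/7*
[7] O move#2: -2:-1/5*, -4:-1/3
[5] X move#3: -2:-1/3, -4:+1/1*
[1] end (terminal -1, O#4); searched 11 to 8
pass branch (O moves first from the same position):
  | [11] O move#1: -2:-1/9, -4:+1/7*
  | [7] X move#2: -2:-1/5*, -4:-1/3
  | [5] O move#3: -2:-1/3, -4:+1/1*
  | [1] end (terminal -1, X#4); searched 11 to 8
X moving scores +1; X passing scores -1

zugzwang(11, X) = False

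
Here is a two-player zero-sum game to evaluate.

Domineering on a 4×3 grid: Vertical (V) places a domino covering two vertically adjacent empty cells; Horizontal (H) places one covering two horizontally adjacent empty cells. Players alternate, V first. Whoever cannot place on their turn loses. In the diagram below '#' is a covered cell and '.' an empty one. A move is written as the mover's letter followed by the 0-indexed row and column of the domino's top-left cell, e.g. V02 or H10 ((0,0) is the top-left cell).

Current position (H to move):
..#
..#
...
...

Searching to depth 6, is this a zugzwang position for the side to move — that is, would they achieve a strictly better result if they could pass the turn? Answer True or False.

zugzwang(..#/..#/.../..., H) = False

ply 1, H at ..#/..#/.../... | H00=-1→###/..#/.../...*; H10=-1→..#/###/.../...; H20=-1→..#/..#/##./...; H21=-1→..#/..#/.##/...; H30=-1→..#/..#/.../##.; H31=-1→..#/..#/.../.##
ply 2, V at ###/..#/.../... | V10=-1→###/#.#/#../...; V11=+1→###/.##/.#./...*; V20=-1→###/..#/#../#..; V21=+1→###/..#/.#./.#.; V22=-1→###/..#/..#/..#
ply 3, H at ###/.##/.#./... | H30=-1→###/.##/.#./##.*; H31=-1→###/.##/.#./.##
ply 4, V at ###/.##/.#./##. | V10=+1→###/###/##./##.*; V22=+1→###/.##/.##/###
ply 5: ###/###/##./##. is terminal -1 (H); from ..#/..#/.../... depth 6
pass branch (V moves first from the same position):
  | ply 1, V at ..#/..#/.../... | V00=+1→#.#/#.#/.../...*; V01=+1→.##/.##/.../...; V10=-1→..#/#.#/#../...; V11=+1→..#/.##/.#./...; V20=+1→..#/..#/#../#..; V21=+1→..#/..#/.#./.#.; V22=+1→..#/..#/..#/..#
  | ply 2, H at #.#/#.#/.../... | H20=-1→#.#/#.#/##./...*; H21=-1→#.#/#.#/.##/...; H30=-1→#.#/#.#/.../##.; H31=-1→#.#/#.#/.../.##
  | ply 3, V at #.#/#.#/##./... | V01=-1→###/###/##./...; V22=+1→#.#/#.#/###/..#*
  | ply 4, H at #.#/#.#/###/..# | H30=-1→#.#/#.#/###/###*
  | ply 5, V at #.#/#.#/###/### | V01=+1→###/###/###/###*
  | ply 6: ###/###/###/### is terminal -1 (H); from ..#/..#/.../... depth 6
H moving scores -1; H passing scores -1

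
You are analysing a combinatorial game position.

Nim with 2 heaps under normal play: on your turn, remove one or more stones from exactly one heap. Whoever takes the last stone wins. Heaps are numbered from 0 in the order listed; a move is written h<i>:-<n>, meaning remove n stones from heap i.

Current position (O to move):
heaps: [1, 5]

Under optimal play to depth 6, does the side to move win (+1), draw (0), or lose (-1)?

p1 O@[(1,5)]: h0:-1[(0,5)]-1 h1:-1[(1,4)]-1 h1:-2[(1,3)]-1 h1:-3[(1,2)]-1 h1:-4[(1,1)]+1* h1:-5[(1,0)]-1
p2 X@[(1,1)]: h0:-1[(0,1)]-1* h1:-1[(1,0)]-1
p3 O@[(0,1)]: h1:-1[(0,0)]+1*
p4 X@[(0,0)] terminal -1; root [(1,5)] d6

value((1,5), O) = +1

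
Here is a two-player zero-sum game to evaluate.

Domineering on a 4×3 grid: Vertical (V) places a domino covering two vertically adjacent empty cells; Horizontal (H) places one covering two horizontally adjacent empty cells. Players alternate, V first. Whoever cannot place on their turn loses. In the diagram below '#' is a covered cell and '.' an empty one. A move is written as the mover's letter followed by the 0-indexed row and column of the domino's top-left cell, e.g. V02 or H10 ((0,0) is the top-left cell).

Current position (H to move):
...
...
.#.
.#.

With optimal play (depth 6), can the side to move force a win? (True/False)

ply 1, H at .../.../.#./.#. | H00=-1→##./.../.#./.#.*; H01=-1→.##/.../.#./.#.; H10=-1→.../##./.#./.#.; H11=-1→.../.##/.#./.#.
ply 2, V at ##./.../.#./.#. | V02=+1→###/..#/.#./.#.*; V10=+1→##./#../##./.#.; V12=+1→##./..#/.##/.#.; V20=+1→##./.../##./##.; V22=+1→##./.../.##/.##
ply 3, H at ###/..#/.#./.#. | H10=-1→###/###/.#./.#.*
ply 4, V at ###/###/.#./.#. | V20=+1→###/###/##./##.*; V22=+1→###/###/.##/.##
ply 5: ###/###/##./##. is terminal -1 (H); from .../.../.#./.#. depth 6

H winning at [.../.../.#./.#.]: False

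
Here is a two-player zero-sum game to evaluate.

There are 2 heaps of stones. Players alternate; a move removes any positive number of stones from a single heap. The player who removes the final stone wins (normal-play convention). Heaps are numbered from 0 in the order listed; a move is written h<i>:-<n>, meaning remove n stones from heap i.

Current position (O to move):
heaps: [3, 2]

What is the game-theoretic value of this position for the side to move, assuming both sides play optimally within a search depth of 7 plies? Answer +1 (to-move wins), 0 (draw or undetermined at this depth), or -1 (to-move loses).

value((3,2), O) = +1

ply 1, O at (3,2) | h0:-1=+1→(2,2)*; h0:-2=-1→(1,2); h0:-3=-1→(0,2); h1:-1=-1→(3,1); h1:-2=-1→(3,0)
ply 2, X at (2,2) | h0:-1=-1→(1,2)*; h0:-2=-1→(0,2); h1:-1=-1→(2,1); h1:-2=-1→(2,0)
ply 3, O at (1,2) | h0:-1=-1→(0,2); h1:-1=+1→(1,1)*; h1:-2=-1→(1,0)
ply 4, X at (1,1) | h0:-1=-1→(0,1)*; h1:-1=-1→(1,0)
ply 5, O at (0,1) | h1:-1=+1→(0,0)*
ply 6: (0,0) is terminal -1 (X); from (3,2) depth 7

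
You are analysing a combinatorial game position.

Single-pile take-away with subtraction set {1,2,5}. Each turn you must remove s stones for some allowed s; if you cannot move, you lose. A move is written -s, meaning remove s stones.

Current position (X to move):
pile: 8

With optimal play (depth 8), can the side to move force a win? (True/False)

ply 1, X at 8 | -1=-1→7; -2=+1→6*; -5=+1→3
ply 2, O at 6 | -1=-1→5*; -2=-1→4; -5=-1→1
ply 3, X at 5 | -1=-1→4; -2=+1→3*; -5=+1→0
ply 4, O at 3 | -1=-1→2*; -2=-1→1
ply 5, X at 2 | -1=-1→1; -2=+1→0*
ply 6: 0 is terminal -1 (O); from 8 depth 8

X winning at [8]: True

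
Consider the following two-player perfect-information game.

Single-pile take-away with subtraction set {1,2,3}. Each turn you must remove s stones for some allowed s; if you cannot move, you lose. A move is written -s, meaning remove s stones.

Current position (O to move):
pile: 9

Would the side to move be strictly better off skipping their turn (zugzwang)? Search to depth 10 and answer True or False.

zugzwang(9, O) = False

[9] O move#1: -1:+1/8*, -2:-1/7, -3:-1/6
[8] X move#2: -1:-1/7*, -2:-1/6, -3:-1/5
[7] O move#3: -1:-1/6, -2:-1/5, -3:+1/4*
[4] X move#4: -1:-1/3*, -2:-1/2, -3:-1/1
[3] O move#5: -1:-1/2, -2:-1/1, -3:+1/0*
[0] end (terminal -1, X#6); searched 9 to 10
suppose O passes — search the same position with X to move:
pass> [9] X move#1: -1:+1/8*, -2:-1/7, -3:-1/6
pass> [8] O move#2: -1:-1/7*, -2:-1/6, -3:-1/5
pass> [7] X move#3: -1:-1/6, -2:-1/5, -3:+1/4*
pass> [4] O move#4: -1:-1/3*, -2:-1/2, -3:-1/1
pass> [3] X move#5: -1:-1/2, -2:-1/1, -3:+1/0*
pass> [0] end (terminal -1, O#6); searched 9 to 10
for O: play +1, pass -1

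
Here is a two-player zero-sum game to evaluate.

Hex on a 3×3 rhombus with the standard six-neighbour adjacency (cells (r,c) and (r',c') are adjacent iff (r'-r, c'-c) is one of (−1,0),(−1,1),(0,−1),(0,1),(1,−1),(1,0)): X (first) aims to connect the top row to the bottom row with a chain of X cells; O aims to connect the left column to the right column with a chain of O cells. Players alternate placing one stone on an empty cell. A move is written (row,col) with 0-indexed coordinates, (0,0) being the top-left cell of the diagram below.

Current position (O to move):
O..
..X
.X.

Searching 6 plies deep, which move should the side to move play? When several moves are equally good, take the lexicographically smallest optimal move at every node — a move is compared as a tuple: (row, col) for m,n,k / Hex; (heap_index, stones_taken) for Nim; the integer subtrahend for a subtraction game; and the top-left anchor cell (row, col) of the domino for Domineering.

[O../..X/.X.] O move#1: (0,1):-1/OO./..X/.X., (0,2):+1/O.O/..X/.X.*, (1,0):-1/O../O.X/.X., (1,1):-1/O../.OX/.X., (2,0):-1/O../..X/OX., (2,2):-1/O../..X/.XO
[O.O/..X/.X.] X move#2: (0,1):-1/OXO/..X/.X.*, (1,0):-1/O.O/X.X/.X., (1,1):-1/O.O/.XX/.X., (2,0):-1/O.O/..X/XX., (2,2):-1/O.O/..X/.XX
[OXO/..X/.X.] O move#3: (1,0):-1/OXO/O.X/.X., (1,1):+1/OXO/.OX/.X.*, (2,0):-1/OXO/..X/OX., (2,2):-1/OXO/..X/.XO
[OXO/.OX/.X.] X move#4: (1,0):-1/OXO/XOX/.X.*, (2,0):-1/OXO/.OX/XX., (2,2):-1/OXO/.OX/.XX
[OXO/XOX/.X.] O move#5: (2,0):+1/OXO/XOX/OX.*, (2,2):-1/OXO/XOX/.XO
[OXO/XOX/OX.] end (terminal -1, X#6); searched O../..X/.X. to 6

O's best at [O../..X/.X.]: (0,2)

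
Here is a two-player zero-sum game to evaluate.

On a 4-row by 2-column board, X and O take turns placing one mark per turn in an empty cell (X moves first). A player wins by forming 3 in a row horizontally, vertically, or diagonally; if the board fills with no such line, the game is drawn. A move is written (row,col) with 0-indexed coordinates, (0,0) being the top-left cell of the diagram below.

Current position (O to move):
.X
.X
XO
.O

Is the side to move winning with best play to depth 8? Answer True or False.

p1 O@[.X/.X/XO/.O]: (0,0)[OX/.X/XO/.O]+0* (1,0)[.X/OX/XO/.O]+0 (3,0)[.X/.X/XO/OO]+0
p2 X@[OX/.X/XO/.O]: (1,0)[OX/XX/XO/.O]+0* (3,0)[OX/.X/XO/XO]+0
p3 O@[OX/XX/XO/.O]: (3,0)[OX/XX/XO/OO]+0*
p4 X@[OX/XX/XO/OO] terminal +0; root [.X/.X/XO/.O] d8

O winning at [.X/.X/XO/.O]: False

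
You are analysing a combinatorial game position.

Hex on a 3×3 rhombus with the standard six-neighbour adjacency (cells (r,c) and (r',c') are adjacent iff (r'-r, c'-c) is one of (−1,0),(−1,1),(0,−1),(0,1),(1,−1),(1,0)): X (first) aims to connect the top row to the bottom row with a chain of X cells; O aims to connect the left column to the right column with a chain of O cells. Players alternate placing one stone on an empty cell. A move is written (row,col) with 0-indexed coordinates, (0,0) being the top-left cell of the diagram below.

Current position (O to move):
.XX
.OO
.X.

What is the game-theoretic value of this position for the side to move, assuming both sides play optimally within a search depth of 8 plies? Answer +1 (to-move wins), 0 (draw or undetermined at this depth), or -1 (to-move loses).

value(.XX/.OO/.X., O) = +1

[.XX/.OO/.X.] O move#1: (0,0):+1/OXX/.OO/.X.*, (1,0):+1/.XX/OOO/.X., (2,0):+1/.XX/.OO/OX., (2,2):+1/.XX/.OO/.XO
[OXX/.OO/.X.] X move#2: (1,0):-1/OXX/XOO/.X.*, (2,0):-1/OXX/.OO/XX., (2,2):-1/OXX/.OO/.XX
[OXX/XOO/.X.] O move#3: (2,0):+1/OXX/XOO/OX.*, (2,2):-1/OXX/XOO/.XO
[OXX/XOO/OX.] end (terminal -1, X#4); searched .XX/.OO/.X. to 8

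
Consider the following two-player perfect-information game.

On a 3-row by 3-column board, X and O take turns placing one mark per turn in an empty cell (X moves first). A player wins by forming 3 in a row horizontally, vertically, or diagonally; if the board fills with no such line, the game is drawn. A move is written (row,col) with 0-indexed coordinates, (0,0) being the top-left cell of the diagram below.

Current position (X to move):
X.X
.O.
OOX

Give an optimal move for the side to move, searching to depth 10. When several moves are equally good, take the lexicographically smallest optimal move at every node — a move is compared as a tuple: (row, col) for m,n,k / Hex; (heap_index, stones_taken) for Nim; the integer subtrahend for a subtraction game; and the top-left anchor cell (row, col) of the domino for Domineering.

X's best at [X.X/.O./OOX]: (0,1)

ply 1, X at X.X/.O./OOX | (0,1)=+1→XXX/.O./OOX*; (1,0)=-1→X.X/XO./OOX; (1,2)=+1→X.X/.OX/OOX
ply 2: XXX/.O./OOX is terminal -1 (O); from X.X/.O./OOX depth 10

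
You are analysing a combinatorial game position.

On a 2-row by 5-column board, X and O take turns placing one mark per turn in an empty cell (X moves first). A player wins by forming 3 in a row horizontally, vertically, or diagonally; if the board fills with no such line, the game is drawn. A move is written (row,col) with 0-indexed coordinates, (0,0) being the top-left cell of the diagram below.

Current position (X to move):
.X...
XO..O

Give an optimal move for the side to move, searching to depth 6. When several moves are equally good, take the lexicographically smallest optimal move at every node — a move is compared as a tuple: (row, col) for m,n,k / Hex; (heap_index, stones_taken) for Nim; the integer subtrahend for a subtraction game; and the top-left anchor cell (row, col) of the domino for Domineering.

X's best at [.X.../XO..O]: (0,2)

[.X.../XO..O] X move#1: (0,0):+0/XX.../XO..O, (0,2):+1/.XX../XO..O*, (0,3):+0/.X.X./XO..O, (0,4):+0/.X..X/XO..O, (1,2):+0/.X.../XOX.O, (1,3):+0/.X.../XO.XO
[.XX../XO..O] O move#2: (0,0):-1/OXX../XO..O*, (0,3):-1/.XXO./XO..O, (0,4):-1/.XX.O/XO..O, (1,2):-1/.XX../XOO.O, (1,3):-1/.XX../XO.OO
[OXX../XO..O] X move#3: (0,3):+1/OXXX./XO..O*, (0,4):+0/OXX.X/XO..O, (1,2):+0/OXX../XOX.O, (1,3):+0/OXX../XO.XO
[OXXX./XO..O] end (terminal -1, O#4); searched .X.../XO..O to 6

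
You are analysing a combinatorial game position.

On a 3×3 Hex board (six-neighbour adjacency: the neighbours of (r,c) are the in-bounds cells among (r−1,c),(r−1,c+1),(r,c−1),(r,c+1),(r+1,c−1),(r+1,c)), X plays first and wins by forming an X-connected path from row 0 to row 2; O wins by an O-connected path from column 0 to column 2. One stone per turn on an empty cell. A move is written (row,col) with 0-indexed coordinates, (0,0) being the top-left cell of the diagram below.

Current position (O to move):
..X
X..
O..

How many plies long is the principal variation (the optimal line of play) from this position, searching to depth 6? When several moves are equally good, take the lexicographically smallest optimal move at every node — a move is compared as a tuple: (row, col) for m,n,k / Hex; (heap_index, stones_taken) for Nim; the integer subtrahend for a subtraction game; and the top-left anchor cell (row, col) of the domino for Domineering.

PV length from [..X/X../O..]: 5 plies

p1 O@[..X/X../O..]: (0,0)[O.X/X../O..]-1 (0,1)[.OX/X../O..]-1 (1,1)[..X/XO./O..]-1 (1,2)[..X/X.O/O..]+1* (2,1)[..X/X../OO.]+1 (2,2)[..X/X../O.O]-1
p2 X@[..X/X.O/O..]: (0,0)[X.X/X.O/O..]-1* (0,1)[.XX/X.O/O..]-1 (1,1)[..X/XXO/O..]-1 (2,1)[..X/X.O/OX.]-1 (2,2)[..X/X.O/O.X]-1
p3 O@[X.X/X.O/O..]: (0,1)[XOX/X.O/O..]+1* (1,1)[X.X/XOO/O..]+1 (2,1)[X.X/X.O/OO.]+1 (2,2)[X.X/X.O/O.O]+1
p4 X@[XOX/X.O/O..]: (1,1)[XOX/XXO/O..]-1* (2,1)[XOX/X.O/OX.]-1 (2,2)[XOX/X.O/O.X]-1
p5 O@[XOX/XXO/O..]: (2,1)[XOX/XXO/OO.]+1* (2,2)[XOX/XXO/O.O]-1
p6 X@[XOX/XXO/OO.] terminal -1; root [..X/X../O..] d6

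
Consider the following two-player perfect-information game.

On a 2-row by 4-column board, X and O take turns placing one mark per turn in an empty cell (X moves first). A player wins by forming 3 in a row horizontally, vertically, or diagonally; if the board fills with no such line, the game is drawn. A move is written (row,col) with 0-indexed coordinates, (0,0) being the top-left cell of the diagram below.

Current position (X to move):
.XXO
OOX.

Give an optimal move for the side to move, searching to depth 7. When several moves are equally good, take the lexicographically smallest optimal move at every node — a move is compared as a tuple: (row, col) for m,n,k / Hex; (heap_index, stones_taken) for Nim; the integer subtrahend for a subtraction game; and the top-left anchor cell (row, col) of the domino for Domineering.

X's best at [.XXO/OOX.]: (0,0)

ply 1, X at .XXO/OOX. | (0,0)=+1→XXXO/OOX.*; (1,3)=+0→.XXO/OOXX
ply 2: XXXO/OOX. is terminal -1 (O); from .XXO/OOX. depth 7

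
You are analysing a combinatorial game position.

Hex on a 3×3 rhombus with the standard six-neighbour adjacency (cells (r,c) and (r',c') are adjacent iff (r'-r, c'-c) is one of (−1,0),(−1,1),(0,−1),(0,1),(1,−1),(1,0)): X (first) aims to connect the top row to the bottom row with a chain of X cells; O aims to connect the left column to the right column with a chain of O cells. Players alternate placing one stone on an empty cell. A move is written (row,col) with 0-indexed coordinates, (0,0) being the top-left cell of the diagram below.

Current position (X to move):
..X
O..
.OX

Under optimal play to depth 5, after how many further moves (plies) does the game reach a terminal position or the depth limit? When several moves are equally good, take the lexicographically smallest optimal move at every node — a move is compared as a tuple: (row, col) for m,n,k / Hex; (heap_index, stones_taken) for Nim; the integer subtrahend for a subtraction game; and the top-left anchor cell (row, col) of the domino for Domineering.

ply 1, X at ..X/O../.OX | (0,0)=-1→X.X/O../.OX; (0,1)=-1→.XX/O../.OX; (1,1)=+1→..X/OX./.OX*; (1,2)=+1→..X/O.X/.OX; (2,0)=+1→..X/O../XOX
ply 2, O at ..X/OX./.OX | (0,0)=-1→O.X/OX./.OX*; (0,1)=-1→.OX/OX./.OX; (1,2)=-1→..X/OXO/.OX; (2,0)=-1→..X/OX./OOX
ply 3, X at O.X/OX./.OX | (0,1)=+1→OXX/OX./.OX*; (1,2)=+1→O.X/OXX/.OX; (2,0)=+1→O.X/OX./XOX
ply 4, O at OXX/OX./.OX | (1,2)=-1→OXX/OXO/.OX*; (2,0)=-1→OXX/OX./OOX
ply 5, X at OXX/OXO/.OX | (2,0)=+1→OXX/OXO/XOX*
ply 6: OXX/OXO/XOX is terminal -1 (O); from ..X/O../.OX depth 5

PV length from [..X/O../.OX]: 5 plies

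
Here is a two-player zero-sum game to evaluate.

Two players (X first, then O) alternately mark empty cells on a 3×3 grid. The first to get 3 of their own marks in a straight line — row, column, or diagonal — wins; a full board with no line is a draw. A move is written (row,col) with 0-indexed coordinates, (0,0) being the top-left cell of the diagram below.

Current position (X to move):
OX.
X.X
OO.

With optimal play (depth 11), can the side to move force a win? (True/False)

[OX./X.X/OO.] X move#1: (0,2):-1/OXX/X.X/OO., (1,1):+1/OX./XXX/OO.*, (2,2):+1/OX./X.X/OOX
[OX./XXX/OO.] end (terminal -1, O#2); searched OX./X.X/OO. to 11

X winning at [OX./X.X/OO.]: True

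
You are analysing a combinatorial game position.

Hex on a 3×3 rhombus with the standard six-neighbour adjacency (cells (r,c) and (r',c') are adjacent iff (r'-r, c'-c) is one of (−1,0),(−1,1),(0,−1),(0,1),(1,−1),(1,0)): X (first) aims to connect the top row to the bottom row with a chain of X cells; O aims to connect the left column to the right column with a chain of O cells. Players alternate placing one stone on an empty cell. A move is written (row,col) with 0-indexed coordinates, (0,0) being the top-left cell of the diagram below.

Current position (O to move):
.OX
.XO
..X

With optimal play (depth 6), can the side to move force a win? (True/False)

p1 O@[.OX/.XO/..X]: (0,0)[OOX/.XO/..X]-1* (1,0)[.OX/OXO/..X]-1 (2,0)[.OX/.XO/O.X]-1 (2,1)[.OX/.XO/.OX]-1
p2 X@[OOX/.XO/..X]: (1,0)[OOX/XXO/..X]+1* (2,0)[OOX/.XO/X.X]+1 (2,1)[OOX/.XO/.XX]+1
p3 O@[OOX/XXO/..X]: (2,0)[OOX/XXO/O.X]-1* (2,1)[OOX/XXO/.OX]-1
p4 X@[OOX/XXO/O.X]: (2,1)[OOX/XXO/OXX]+1*
p5 O@[OOX/XXO/OXX] terminal -1; root [.OX/.XO/..X] d6

O winning at [.OX/.XO/..X]: False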